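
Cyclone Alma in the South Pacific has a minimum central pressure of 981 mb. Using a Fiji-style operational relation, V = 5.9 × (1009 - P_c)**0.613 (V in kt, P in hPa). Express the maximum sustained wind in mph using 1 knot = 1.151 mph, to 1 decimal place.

52.4 mph

ΔP = 1009 − 981 = 28 mb.
V ≈ 5.9 × 28^0.613 = 5.9 × 7.711 ≈ 45.495 kt.
45.495 × 1.151 ≈ 52.36 mph → 52.4 mph.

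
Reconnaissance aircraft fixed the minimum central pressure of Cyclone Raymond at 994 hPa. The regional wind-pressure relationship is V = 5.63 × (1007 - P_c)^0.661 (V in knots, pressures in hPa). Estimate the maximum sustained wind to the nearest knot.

ΔP = 1007 − 994 = 13 hPa.
13^0.661 ≈ 5.449.
V ≈ 5.63 × 5.449 ≈ 30.7 kt.

31 kt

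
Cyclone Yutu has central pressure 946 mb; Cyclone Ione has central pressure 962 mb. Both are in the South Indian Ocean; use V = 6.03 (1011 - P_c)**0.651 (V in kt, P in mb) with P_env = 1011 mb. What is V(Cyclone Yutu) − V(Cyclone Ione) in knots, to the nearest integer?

15 kt

Cyclone Yutu: ΔP = 65; V ≈ 6.03 × 65^0.651 ≈ 91.31 kt.
Cyclone Ione: ΔP = 49; V ≈ 6.03 × 49^0.651 ≈ 75.97 kt.
Difference ≈ 91.31 − 75.97 = 15.34 → 15 kt.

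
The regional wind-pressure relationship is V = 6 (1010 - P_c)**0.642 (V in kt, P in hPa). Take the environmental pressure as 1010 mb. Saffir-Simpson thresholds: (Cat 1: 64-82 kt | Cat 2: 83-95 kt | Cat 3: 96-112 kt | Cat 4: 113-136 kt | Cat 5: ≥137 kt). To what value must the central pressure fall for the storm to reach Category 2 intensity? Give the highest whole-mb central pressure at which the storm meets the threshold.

Category 2 begins at V = 83 kt.
Required ΔP = (83/6)^(1/0.642) = 13.833^1.558 ≈ 59.86 mb.
P_c ≤ 1010 − 59.86 = 950.14, so the highest integer P_c is 950 mb.

950 mb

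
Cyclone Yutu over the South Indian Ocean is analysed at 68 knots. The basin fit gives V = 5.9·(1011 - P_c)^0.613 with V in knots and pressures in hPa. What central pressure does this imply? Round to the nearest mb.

ΔP = (V / 5.9)^(1/0.613) = (68/5.9)^1.631.
68/5.9 = 11.525; 11.525^1.631 ≈ 53.94 mb.
P_c = 1011 − 53.94 = 957.06 ≈ 957 mb.

957 mb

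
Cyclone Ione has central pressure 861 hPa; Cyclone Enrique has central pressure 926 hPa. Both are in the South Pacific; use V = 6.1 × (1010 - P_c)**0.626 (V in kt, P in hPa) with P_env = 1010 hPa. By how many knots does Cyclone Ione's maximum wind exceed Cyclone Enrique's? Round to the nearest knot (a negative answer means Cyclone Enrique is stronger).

42 kt

Cyclone Ione: ΔP = 149; V ≈ 6.1 × 149^0.626 ≈ 139.88 kt.
Cyclone Enrique: ΔP = 84; V ≈ 6.1 × 84^0.626 ≈ 97.71 kt.
Difference ≈ 139.88 − 97.71 = 42.17 → 42 kt.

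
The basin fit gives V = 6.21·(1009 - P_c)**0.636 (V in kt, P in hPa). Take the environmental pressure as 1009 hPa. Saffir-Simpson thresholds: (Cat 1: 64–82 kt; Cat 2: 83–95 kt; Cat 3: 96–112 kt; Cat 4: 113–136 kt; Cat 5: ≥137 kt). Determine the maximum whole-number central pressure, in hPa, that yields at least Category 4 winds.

913 hPa

Category 4 begins at V = 113 kt.
Required ΔP = (113/6.21)^(1/0.636) = 18.196^1.572 ≈ 95.74 hPa.
P_c ≤ 1009 − 95.74 = 913.26, so the highest integer P_c is 913 hPa.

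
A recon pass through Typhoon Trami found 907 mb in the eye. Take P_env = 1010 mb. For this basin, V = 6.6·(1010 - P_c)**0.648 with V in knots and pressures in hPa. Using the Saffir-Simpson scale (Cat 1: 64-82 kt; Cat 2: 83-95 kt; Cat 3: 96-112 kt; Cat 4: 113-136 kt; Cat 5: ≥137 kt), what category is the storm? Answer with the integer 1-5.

4

ΔP = 1010 − 907 = 103 mb.
V ≈ 6.6 × 103^0.648 = 6.6 × 20.15 ≈ 133 kt.
133 kt falls in the Category 4 band.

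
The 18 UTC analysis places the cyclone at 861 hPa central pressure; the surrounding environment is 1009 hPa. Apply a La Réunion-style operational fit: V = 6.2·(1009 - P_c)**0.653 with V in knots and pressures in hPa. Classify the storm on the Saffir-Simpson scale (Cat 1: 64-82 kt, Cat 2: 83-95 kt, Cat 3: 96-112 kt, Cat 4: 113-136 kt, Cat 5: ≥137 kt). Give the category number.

5

ΔP = 1009 − 861 = 148 hPa.
V ≈ 6.2 × 148^0.653 = 6.2 × 26.13 ≈ 162 kt.
162 kt falls in the Category 5 band.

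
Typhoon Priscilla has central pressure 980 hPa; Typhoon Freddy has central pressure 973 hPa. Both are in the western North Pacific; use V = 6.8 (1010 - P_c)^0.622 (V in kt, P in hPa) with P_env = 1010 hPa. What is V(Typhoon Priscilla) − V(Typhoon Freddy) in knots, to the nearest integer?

-8 kt

Typhoon Priscilla: ΔP = 30; V ≈ 6.8 × 30^0.622 ≈ 56.40 kt.
Typhoon Freddy: ΔP = 37; V ≈ 6.8 × 37^0.622 ≈ 64.26 kt.
Difference ≈ 56.40 − 64.26 = -7.86 → -8 kt.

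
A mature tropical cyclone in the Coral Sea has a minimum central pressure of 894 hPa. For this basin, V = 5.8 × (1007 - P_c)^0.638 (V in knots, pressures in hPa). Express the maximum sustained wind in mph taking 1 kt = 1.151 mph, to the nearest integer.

136 mph

ΔP = 1007 − 894 = 113 hPa.
V ≈ 5.8 × 113^0.638 = 5.8 × 20.411 ≈ 118.384 kt.
118.384 × 1.151 ≈ 136.26 mph → 136 mph.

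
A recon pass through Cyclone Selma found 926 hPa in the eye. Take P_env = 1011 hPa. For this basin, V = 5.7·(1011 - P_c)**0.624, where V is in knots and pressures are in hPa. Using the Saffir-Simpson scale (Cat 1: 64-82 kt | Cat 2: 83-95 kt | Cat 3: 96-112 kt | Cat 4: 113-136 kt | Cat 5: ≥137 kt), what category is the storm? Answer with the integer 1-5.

ΔP = 1011 − 926 = 85 hPa.
V ≈ 5.7 × 85^0.624 = 5.7 × 15.99 ≈ 91 kt.
91 kt falls in the Category 2 band.

2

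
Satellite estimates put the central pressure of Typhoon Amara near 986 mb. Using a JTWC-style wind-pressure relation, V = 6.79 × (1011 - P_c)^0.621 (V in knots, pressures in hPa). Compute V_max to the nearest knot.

ΔP = 1011 − 986 = 25 mb.
25^0.621 ≈ 7.381.
V ≈ 6.79 × 7.381 ≈ 50.1 kt.

50 kt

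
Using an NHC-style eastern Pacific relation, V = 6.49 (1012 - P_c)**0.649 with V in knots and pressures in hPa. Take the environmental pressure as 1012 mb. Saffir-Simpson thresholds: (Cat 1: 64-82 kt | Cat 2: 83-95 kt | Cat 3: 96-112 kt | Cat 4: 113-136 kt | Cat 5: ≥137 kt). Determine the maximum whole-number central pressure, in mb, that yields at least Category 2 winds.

Category 2 begins at V = 83 kt.
Required ΔP = (83/6.49)^(1/0.649) = 12.789^1.541 ≈ 50.75 mb.
P_c ≤ 1012 − 50.75 = 961.25, so the highest integer P_c is 961 mb.

961 mb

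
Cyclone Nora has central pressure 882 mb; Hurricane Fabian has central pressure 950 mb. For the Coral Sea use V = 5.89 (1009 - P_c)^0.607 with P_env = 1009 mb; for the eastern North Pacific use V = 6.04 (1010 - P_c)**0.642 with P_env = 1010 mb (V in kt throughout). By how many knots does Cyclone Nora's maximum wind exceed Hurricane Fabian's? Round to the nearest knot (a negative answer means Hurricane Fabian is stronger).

Cyclone Nora: ΔP = 127; V ≈ 5.89 × 127^0.607 ≈ 111.46 kt.
Hurricane Fabian: ΔP = 60; V ≈ 6.04 × 60^0.642 ≈ 83.68 kt.
Difference ≈ 111.46 − 83.68 = 27.78 → 28 kt.

28 kt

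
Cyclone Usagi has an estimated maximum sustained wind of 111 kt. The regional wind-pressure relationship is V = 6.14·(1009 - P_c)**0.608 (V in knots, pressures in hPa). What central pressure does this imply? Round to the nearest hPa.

892 hPa

ΔP = (V / 6.14)^(1/0.608) = (111/6.14)^1.645.
111/6.14 = 18.078; 18.078^1.645 ≈ 116.87 hPa.
P_c = 1009 − 116.87 = 892.13 ≈ 892 hPa.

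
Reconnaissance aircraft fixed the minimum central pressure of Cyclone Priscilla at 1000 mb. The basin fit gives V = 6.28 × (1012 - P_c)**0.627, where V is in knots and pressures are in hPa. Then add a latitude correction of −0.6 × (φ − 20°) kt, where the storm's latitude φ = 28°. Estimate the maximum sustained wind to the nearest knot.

25 kt

ΔP = 1012 − 1000 = 12 mb.
12^0.627 ≈ 4.749.
V ≈ 6.28 × 4.749 ≈ 29.8 kt.
Latitude correction: −0.6 × (28 − 20) = -4.8 kt.
Corrected V ≈ 25 kt → 25 kt.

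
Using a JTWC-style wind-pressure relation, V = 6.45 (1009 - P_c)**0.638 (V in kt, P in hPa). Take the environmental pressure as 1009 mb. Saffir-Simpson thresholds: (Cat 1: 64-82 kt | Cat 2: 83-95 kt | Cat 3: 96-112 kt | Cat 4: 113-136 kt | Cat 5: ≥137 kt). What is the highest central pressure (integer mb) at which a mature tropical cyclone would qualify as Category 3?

940 mb

Category 3 begins at V = 96 kt.
Required ΔP = (96/6.45)^(1/0.638) = 14.884^1.567 ≈ 68.88 mb.
P_c ≤ 1009 − 68.88 = 940.12, so the highest integer P_c is 940 mb.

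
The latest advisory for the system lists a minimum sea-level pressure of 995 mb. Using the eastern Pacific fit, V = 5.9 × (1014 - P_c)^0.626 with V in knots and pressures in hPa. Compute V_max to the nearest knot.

ΔP = 1014 − 995 = 19 mb.
19^0.626 ≈ 6.317.
V ≈ 5.9 × 6.317 ≈ 37.3 kt.

37 kt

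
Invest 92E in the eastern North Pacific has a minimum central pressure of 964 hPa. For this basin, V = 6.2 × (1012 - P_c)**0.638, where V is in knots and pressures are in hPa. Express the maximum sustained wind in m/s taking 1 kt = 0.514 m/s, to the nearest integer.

38 m/s

ΔP = 1012 − 964 = 48 hPa.
V ≈ 6.2 × 48^0.638 = 6.2 × 11.820 ≈ 73.286 kt.
73.286 × 0.514 ≈ 37.67 m/s → 38 m/s.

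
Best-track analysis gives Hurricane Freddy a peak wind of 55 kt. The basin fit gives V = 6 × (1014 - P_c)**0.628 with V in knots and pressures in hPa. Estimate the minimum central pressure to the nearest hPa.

980 hPa

ΔP = (V / 6)^(1/0.628) = (55/6)^1.592.
55/6 = 9.167; 9.167^1.592 ≈ 34.06 hPa.
P_c = 1014 − 34.06 = 979.94 ≈ 980 hPa.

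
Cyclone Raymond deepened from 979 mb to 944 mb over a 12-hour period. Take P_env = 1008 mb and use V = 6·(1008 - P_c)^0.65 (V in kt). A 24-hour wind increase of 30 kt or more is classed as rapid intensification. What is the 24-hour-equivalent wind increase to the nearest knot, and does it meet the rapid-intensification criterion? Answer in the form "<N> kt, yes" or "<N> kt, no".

V₁: ΔP = 29, V ≈ 6 × 29^0.65 ≈ 53.54 kt.
V₂: ΔP = 64, V ≈ 6 × 64^0.65 ≈ 89.57 kt.
ΔV over 12 h = 36.03 kt → 24 h equivalent = 36.03 × 24/12 ≈ 72.06 kt.
72 kt ≥ 30 kt ⇒ rapid intensification.

72 kt, yes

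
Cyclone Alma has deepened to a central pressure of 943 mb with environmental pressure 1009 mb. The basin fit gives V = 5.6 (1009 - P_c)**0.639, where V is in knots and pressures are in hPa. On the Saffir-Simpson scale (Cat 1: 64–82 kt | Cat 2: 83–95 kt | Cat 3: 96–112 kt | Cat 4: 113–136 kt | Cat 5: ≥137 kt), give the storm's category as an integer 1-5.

ΔP = 1009 − 943 = 66 mb.
V ≈ 5.6 × 66^0.639 = 5.6 × 14.54 ≈ 81 kt.
81 kt falls in the Category 1 band.

1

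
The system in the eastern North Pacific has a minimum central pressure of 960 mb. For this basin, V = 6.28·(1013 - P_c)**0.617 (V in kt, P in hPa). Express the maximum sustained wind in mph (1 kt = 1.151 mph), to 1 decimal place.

ΔP = 1013 − 960 = 53 mb.
V ≈ 6.28 × 53^0.617 = 6.28 × 11.585 ≈ 72.751 kt.
72.751 × 1.151 ≈ 83.74 mph → 83.7 mph.

83.7 mph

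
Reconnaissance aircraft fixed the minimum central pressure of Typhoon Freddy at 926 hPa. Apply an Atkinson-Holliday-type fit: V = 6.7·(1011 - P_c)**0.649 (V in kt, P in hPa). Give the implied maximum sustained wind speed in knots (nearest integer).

ΔP = 1011 − 926 = 85 hPa.
85^0.649 ≈ 17.873.
V ≈ 6.7 × 17.873 ≈ 119.7 kt.

120 kt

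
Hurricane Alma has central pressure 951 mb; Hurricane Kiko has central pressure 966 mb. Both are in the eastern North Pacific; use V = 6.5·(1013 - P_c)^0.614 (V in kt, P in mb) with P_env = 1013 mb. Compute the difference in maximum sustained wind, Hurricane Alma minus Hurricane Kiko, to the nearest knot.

Hurricane Alma: ΔP = 62; V ≈ 6.5 × 62^0.614 ≈ 81.93 kt.
Hurricane Kiko: ΔP = 47; V ≈ 6.5 × 47^0.614 ≈ 69.12 kt.
Difference ≈ 81.93 − 69.12 = 12.81 → 13 kt.

13 kt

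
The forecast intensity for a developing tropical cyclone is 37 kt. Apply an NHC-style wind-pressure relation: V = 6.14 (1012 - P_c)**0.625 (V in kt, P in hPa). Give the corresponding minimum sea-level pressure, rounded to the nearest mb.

ΔP = (V / 6.14)^(1/0.625) = (37/6.14)^1.600.
37/6.14 = 6.026; 6.026^1.600 ≈ 17.70 mb.
P_c = 1012 − 17.70 = 994.30 ≈ 994 mb.

994 mb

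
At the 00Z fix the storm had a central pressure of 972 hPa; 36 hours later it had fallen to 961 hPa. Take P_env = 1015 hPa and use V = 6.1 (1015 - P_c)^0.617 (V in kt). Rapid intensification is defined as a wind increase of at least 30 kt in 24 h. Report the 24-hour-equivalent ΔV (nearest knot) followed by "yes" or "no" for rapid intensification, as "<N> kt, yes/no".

V₁: ΔP = 43, V ≈ 6.1 × 43^0.617 ≈ 62.11 kt.
V₂: ΔP = 54, V ≈ 6.1 × 54^0.617 ≈ 71.49 kt.
ΔV over 36 h = 9.38 kt → 24 h equivalent = 9.38 × 24/36 ≈ 6.25 kt.
6 kt < 30 kt ⇒ not rapid intensification.

6 kt, no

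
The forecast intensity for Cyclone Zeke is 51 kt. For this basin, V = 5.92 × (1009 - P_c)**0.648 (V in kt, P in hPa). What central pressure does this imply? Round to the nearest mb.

ΔP = (V / 5.92)^(1/0.648) = (51/5.92)^1.543.
51/5.92 = 8.615; 8.615^1.543 ≈ 27.75 mb.
P_c = 1009 − 27.75 = 981.25 ≈ 981 mb.

981 mb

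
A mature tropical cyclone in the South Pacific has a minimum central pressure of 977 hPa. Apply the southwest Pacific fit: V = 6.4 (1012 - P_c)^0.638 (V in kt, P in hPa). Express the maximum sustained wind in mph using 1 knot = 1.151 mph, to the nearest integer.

ΔP = 1012 − 977 = 35 hPa.
V ≈ 6.4 × 35^0.638 = 6.4 × 9.663 ≈ 61.844 kt.
61.844 × 1.151 ≈ 71.18 mph → 71 mph.

71 mph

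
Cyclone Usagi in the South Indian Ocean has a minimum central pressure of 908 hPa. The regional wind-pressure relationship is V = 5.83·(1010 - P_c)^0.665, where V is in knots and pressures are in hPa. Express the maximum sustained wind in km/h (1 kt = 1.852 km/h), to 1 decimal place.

233.9 km/h

ΔP = 1010 − 908 = 102 hPa.
V ≈ 5.83 × 102^0.665 = 5.83 × 21.663 ≈ 126.295 kt.
126.295 × 1.852 ≈ 233.90 km/h → 233.9 km/h.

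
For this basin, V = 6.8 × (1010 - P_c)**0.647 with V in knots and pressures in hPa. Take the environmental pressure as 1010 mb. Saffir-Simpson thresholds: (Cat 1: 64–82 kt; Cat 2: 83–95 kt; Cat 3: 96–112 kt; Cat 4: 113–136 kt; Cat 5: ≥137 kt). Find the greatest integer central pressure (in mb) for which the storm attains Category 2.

Category 2 begins at V = 83 kt.
Required ΔP = (83/6.8)^(1/0.647) = 12.206^1.546 ≈ 47.80 mb.
P_c ≤ 1010 − 47.80 = 962.20, so the highest integer P_c is 962 mb.

962 mb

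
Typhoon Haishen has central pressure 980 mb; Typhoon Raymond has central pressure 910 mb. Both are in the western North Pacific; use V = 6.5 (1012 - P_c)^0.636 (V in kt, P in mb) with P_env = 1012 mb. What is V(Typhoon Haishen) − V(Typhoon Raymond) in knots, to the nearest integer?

Typhoon Haishen: ΔP = 32; V ≈ 6.5 × 32^0.636 ≈ 58.91 kt.
Typhoon Raymond: ΔP = 102; V ≈ 6.5 × 102^0.636 ≈ 123.14 kt.
Difference ≈ 58.91 − 123.14 = -64.23 → -64 kt.

-64 kt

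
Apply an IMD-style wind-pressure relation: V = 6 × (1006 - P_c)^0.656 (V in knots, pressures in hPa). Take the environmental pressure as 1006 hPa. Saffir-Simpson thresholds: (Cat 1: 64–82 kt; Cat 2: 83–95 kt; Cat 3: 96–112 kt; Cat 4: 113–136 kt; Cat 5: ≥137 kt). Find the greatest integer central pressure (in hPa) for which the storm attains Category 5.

Category 5 begins at V = 137 kt.
Required ΔP = (137/6)^(1/0.656) = 22.833^1.524 ≈ 117.76 hPa.
P_c ≤ 1006 − 117.76 = 888.24, so the highest integer P_c is 888 hPa.

888 hPa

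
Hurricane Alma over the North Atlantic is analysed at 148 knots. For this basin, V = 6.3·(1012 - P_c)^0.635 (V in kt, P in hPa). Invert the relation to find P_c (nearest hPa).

868 hPa

ΔP = (V / 6.3)^(1/0.635) = (148/6.3)^1.575.
148/6.3 = 23.492; 23.492^1.575 ≈ 144.19 hPa.
P_c = 1012 − 144.19 = 867.81 ≈ 868 hPa.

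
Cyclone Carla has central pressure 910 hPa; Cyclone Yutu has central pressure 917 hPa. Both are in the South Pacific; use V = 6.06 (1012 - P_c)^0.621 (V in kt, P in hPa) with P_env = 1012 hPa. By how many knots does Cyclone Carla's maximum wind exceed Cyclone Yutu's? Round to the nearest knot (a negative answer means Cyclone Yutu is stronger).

Cyclone Carla: ΔP = 102; V ≈ 6.06 × 102^0.621 ≈ 107.11 kt.
Cyclone Yutu: ΔP = 95; V ≈ 6.06 × 95^0.621 ≈ 102.48 kt.
Difference ≈ 107.11 − 102.48 = 4.63 → 5 kt.

5 kt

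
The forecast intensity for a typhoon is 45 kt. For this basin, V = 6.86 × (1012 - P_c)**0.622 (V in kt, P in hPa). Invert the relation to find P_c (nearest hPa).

ΔP = (V / 6.86)^(1/0.622) = (45/6.86)^1.608.
45/6.86 = 6.560; 6.560^1.608 ≈ 20.57 hPa.
P_c = 1012 − 20.57 = 991.43 ≈ 991 hPa.

991 hPa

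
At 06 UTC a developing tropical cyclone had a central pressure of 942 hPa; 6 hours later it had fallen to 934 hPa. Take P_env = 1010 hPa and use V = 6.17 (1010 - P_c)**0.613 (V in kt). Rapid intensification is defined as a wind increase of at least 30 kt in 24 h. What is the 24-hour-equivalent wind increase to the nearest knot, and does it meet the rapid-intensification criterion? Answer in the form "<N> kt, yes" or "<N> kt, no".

V₁: ΔP = 68, V ≈ 6.17 × 68^0.613 ≈ 81.96 kt.
V₂: ΔP = 76, V ≈ 6.17 × 76^0.613 ≈ 87.75 kt.
ΔV over 6 h = 5.79 kt → 24 h equivalent = 5.79 × 24/6 ≈ 23.16 kt.
23 kt < 30 kt ⇒ not rapid intensification.

23 kt, no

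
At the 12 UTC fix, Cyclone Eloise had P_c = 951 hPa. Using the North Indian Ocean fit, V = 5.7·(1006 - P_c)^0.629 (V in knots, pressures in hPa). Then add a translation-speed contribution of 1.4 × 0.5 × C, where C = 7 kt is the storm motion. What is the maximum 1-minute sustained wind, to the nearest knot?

76 kt

ΔP = 1006 − 951 = 55 hPa.
55^0.629 ≈ 12.436.
V ≈ 5.7 × 12.436 ≈ 70.9 kt.
Translation term: 1.4 × 0.5 × 7 = 4.9 kt.
Corrected V ≈ 75.8 kt → 76 kt.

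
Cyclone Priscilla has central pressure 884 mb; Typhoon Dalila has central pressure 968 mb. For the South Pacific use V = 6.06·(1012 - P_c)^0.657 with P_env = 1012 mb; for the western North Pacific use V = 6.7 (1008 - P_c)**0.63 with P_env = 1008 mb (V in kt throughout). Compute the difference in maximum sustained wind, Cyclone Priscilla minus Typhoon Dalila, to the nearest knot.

78 kt

Cyclone Priscilla: ΔP = 128; V ≈ 6.06 × 128^0.657 ≈ 146.86 kt.
Typhoon Dalila: ΔP = 40; V ≈ 6.7 × 40^0.63 ≈ 68.45 kt.
Difference ≈ 146.86 − 68.45 = 78.41 → 78 kt.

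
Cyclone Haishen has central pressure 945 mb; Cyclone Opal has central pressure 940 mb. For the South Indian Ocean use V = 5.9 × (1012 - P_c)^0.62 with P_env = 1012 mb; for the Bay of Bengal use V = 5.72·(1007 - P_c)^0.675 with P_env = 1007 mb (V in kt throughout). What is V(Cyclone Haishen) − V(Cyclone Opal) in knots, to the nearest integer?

-18 kt

Cyclone Haishen: ΔP = 67; V ≈ 5.9 × 67^0.62 ≈ 79.99 kt.
Cyclone Opal: ΔP = 67; V ≈ 5.72 × 67^0.675 ≈ 97.72 kt.
Difference ≈ 79.99 − 97.72 = -17.73 → -18 kt.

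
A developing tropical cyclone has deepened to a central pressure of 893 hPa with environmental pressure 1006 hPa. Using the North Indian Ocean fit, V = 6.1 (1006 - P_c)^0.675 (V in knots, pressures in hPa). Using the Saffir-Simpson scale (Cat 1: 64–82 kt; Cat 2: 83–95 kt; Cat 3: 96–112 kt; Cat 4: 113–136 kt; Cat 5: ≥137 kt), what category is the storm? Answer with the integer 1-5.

5

ΔP = 1006 − 893 = 113 hPa.
V ≈ 6.1 × 113^0.675 = 6.1 × 24.31 ≈ 148 kt.
148 kt falls in the Category 5 band.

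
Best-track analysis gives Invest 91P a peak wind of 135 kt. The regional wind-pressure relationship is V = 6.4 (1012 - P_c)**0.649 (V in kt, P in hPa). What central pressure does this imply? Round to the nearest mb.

ΔP = (V / 6.4)^(1/0.649) = (135/6.4)^1.541.
135/6.4 = 21.094; 21.094^1.541 ≈ 109.72 mb.
P_c = 1012 − 109.72 = 902.28 ≈ 902 mb.

902 mb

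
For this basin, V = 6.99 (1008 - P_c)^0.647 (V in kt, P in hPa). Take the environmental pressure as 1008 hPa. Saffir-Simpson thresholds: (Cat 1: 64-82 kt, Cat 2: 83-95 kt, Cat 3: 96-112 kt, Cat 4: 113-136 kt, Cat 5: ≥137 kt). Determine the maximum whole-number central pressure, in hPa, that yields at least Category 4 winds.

934 hPa

Category 4 begins at V = 113 kt.
Required ΔP = (113/6.99)^(1/0.647) = 16.166^1.546 ≈ 73.79 hPa.
P_c ≤ 1008 − 73.79 = 934.21, so the highest integer P_c is 934 hPa.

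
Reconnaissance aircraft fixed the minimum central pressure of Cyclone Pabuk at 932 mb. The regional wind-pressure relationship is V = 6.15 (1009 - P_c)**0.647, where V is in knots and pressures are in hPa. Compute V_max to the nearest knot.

102 kt

ΔP = 1009 − 932 = 77 mb.
77^0.647 ≈ 16.617.
V ≈ 6.15 × 16.617 ≈ 102.2 kt.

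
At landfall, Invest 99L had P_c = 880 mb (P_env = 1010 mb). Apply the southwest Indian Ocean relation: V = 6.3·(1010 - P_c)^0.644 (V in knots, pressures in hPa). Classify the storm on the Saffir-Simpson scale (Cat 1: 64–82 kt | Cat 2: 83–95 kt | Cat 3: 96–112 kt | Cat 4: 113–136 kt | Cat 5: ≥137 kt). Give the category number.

ΔP = 1010 − 880 = 130 mb.
V ≈ 6.3 × 130^0.644 = 6.3 × 22.98 ≈ 145 kt.
145 kt falls in the Category 5 band.

5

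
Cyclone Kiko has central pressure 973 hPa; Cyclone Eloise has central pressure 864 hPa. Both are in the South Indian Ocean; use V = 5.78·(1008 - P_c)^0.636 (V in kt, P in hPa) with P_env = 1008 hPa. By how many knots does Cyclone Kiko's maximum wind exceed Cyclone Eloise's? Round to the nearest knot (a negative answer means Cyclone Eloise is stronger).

Cyclone Kiko: ΔP = 35; V ≈ 5.78 × 35^0.636 ≈ 55.46 kt.
Cyclone Eloise: ΔP = 144; V ≈ 5.78 × 144^0.636 ≈ 136.35 kt.
Difference ≈ 55.46 − 136.35 = -80.89 → -81 kt.

-81 kt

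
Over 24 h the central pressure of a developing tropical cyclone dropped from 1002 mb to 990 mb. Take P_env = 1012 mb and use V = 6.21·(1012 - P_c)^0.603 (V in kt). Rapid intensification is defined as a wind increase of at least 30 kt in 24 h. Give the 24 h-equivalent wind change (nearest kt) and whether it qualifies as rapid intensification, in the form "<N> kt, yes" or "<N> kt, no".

V₁: ΔP = 10, V ≈ 6.21 × 10^0.603 ≈ 24.89 kt.
V₂: ΔP = 22, V ≈ 6.21 × 22^0.603 ≈ 40.05 kt.
ΔV over 24 h = 15.16 kt → 24 h equivalent = 15.16 × 24/24 ≈ 15.16 kt.
15 kt < 30 kt ⇒ not rapid intensification.

15 kt, no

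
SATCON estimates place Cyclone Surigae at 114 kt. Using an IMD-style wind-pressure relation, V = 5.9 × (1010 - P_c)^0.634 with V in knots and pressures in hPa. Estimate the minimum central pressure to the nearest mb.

903 mb

ΔP = (V / 5.9)^(1/0.634) = (114/5.9)^1.577.
114/5.9 = 19.322; 19.322^1.577 ≈ 106.78 mb.
P_c = 1010 − 106.78 = 903.22 ≈ 903 mb.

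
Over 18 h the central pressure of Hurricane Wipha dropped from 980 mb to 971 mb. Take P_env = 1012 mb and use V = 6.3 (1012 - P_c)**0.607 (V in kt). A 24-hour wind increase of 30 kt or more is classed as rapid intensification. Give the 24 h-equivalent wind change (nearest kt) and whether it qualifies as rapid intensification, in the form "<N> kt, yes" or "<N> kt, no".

11 kt, no

V₁: ΔP = 32, V ≈ 6.3 × 32^0.607 ≈ 51.64 kt.
V₂: ΔP = 41, V ≈ 6.3 × 41^0.607 ≈ 60.02 kt.
ΔV over 18 h = 8.38 kt → 24 h equivalent = 8.38 × 24/18 ≈ 11.17 kt.
11 kt < 30 kt ⇒ not rapid intensification.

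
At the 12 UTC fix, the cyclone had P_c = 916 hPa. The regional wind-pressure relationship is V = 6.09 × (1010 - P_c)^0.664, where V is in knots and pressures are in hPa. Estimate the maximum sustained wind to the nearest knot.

ΔP = 1010 − 916 = 94 hPa.
94^0.664 ≈ 20.425.
V ≈ 6.09 × 20.425 ≈ 124.4 kt.

124 kt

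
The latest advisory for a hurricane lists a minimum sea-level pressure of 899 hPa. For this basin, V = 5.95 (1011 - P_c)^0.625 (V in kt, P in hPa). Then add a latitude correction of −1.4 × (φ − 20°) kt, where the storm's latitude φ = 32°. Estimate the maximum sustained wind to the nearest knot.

97 kt

ΔP = 1011 − 899 = 112 hPa.
112^0.625 ≈ 19.088.
V ≈ 5.95 × 19.088 ≈ 113.6 kt.
Latitude correction: −1.4 × (32 − 20) = -16.8 kt.
Corrected V ≈ 96.8 kt → 97 kt.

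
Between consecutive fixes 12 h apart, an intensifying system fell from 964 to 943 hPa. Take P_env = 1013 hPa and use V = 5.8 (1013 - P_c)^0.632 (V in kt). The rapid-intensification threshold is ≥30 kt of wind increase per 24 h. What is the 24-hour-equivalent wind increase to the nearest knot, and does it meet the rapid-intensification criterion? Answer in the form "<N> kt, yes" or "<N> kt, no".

34 kt, yes

V₁: ΔP = 49, V ≈ 5.8 × 49^0.632 ≈ 67.86 kt.
V₂: ΔP = 70, V ≈ 5.8 × 70^0.632 ≈ 85.02 kt.
ΔV over 12 h = 17.16 kt → 24 h equivalent = 17.16 × 24/12 ≈ 34.32 kt.
34 kt ≥ 30 kt ⇒ rapid intensification.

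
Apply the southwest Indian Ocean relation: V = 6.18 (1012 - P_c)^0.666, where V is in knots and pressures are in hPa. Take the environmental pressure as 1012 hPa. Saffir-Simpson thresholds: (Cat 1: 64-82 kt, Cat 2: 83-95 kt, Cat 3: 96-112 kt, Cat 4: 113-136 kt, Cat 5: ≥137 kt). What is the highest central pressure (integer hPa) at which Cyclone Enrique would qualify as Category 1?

978 hPa

Category 1 begins at V = 64 kt.
Required ΔP = (64/6.18)^(1/0.666) = 10.356^1.502 ≈ 33.44 hPa.
P_c ≤ 1012 − 33.44 = 978.56, so the highest integer P_c is 978 hPa.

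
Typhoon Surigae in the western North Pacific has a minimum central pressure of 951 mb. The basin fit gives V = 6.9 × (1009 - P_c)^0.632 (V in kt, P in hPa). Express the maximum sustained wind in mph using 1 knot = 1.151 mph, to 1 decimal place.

103.4 mph

ΔP = 1009 − 951 = 58 mb.
V ≈ 6.9 × 58^0.632 = 6.9 × 13.016 ≈ 89.812 kt.
89.812 × 1.151 ≈ 103.37 mph → 103.4 mph.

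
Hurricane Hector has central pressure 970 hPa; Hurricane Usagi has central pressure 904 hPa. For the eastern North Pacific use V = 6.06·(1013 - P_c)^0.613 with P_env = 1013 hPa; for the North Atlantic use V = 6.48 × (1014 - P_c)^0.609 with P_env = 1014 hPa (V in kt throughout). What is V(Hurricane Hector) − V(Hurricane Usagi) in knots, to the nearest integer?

Hurricane Hector: ΔP = 43; V ≈ 6.06 × 43^0.613 ≈ 60.78 kt.
Hurricane Usagi: ΔP = 110; V ≈ 6.48 × 110^0.609 ≈ 113.44 kt.
Difference ≈ 60.78 − 113.44 = -52.66 → -53 kt.

-53 kt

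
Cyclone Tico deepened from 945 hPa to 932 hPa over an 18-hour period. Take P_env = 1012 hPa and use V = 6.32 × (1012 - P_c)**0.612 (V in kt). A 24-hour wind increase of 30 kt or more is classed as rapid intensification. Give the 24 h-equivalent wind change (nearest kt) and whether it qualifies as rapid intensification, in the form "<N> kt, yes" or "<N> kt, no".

V₁: ΔP = 67, V ≈ 6.32 × 67^0.612 ≈ 82.85 kt.
V₂: ΔP = 80, V ≈ 6.32 × 80^0.612 ≈ 92.34 kt.
ΔV over 18 h = 9.49 kt → 24 h equivalent = 9.49 × 24/18 ≈ 12.65 kt.
13 kt < 30 kt ⇒ not rapid intensification.

13 kt, no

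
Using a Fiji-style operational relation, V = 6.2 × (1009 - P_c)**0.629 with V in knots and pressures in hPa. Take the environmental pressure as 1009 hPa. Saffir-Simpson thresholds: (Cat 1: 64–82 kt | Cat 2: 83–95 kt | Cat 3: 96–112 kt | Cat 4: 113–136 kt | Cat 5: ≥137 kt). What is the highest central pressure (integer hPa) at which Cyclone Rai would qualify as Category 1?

Category 1 begins at V = 64 kt.
Required ΔP = (64/6.2)^(1/0.629) = 10.323^1.590 ≈ 40.90 hPa.
P_c ≤ 1009 − 40.90 = 968.10, so the highest integer P_c is 968 hPa.

968 hPa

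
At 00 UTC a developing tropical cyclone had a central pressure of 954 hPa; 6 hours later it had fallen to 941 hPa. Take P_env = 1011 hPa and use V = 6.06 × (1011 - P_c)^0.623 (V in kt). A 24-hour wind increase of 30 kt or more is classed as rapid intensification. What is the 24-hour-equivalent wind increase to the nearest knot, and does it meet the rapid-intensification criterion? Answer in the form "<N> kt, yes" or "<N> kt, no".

41 kt, yes

V₁: ΔP = 57, V ≈ 6.06 × 57^0.623 ≈ 75.23 kt.
V₂: ΔP = 70, V ≈ 6.06 × 70^0.623 ≈ 85.50 kt.
ΔV over 6 h = 10.27 kt → 24 h equivalent = 10.27 × 24/6 ≈ 41.08 kt.
41 kt ≥ 30 kt ⇒ rapid intensification.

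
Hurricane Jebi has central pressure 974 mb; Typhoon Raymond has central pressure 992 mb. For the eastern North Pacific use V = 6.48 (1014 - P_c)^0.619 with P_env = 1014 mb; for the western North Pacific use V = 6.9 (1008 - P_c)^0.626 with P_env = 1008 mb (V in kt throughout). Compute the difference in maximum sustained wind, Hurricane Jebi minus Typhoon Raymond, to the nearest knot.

Hurricane Jebi: ΔP = 40; V ≈ 6.48 × 40^0.619 ≈ 63.57 kt.
Typhoon Raymond: ΔP = 16; V ≈ 6.9 × 16^0.626 ≈ 39.14 kt.
Difference ≈ 63.57 − 39.14 = 24.43 → 24 kt.

24 kt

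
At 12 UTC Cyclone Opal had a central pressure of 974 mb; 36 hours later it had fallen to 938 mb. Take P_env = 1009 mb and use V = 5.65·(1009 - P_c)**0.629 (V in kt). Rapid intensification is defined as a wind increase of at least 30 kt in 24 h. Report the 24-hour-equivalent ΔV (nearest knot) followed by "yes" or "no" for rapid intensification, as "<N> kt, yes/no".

V₁: ΔP = 35, V ≈ 5.65 × 35^0.629 ≈ 52.88 kt.
V₂: ΔP = 71, V ≈ 5.65 × 71^0.629 ≈ 82.51 kt.
ΔV over 36 h = 29.63 kt → 24 h equivalent = 29.63 × 24/36 ≈ 19.75 kt.
20 kt < 30 kt ⇒ not rapid intensification.

20 kt, no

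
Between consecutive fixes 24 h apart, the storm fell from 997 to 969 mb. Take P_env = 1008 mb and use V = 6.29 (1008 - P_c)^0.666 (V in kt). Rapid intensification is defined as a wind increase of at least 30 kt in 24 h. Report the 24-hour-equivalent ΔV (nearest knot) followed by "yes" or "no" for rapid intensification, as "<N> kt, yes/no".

41 kt, yes

V₁: ΔP = 11, V ≈ 6.29 × 11^0.666 ≈ 31.06 kt.
V₂: ΔP = 39, V ≈ 6.29 × 39^0.666 ≈ 72.16 kt.
ΔV over 24 h = 41.10 kt → 24 h equivalent = 41.10 × 24/24 ≈ 41.10 kt.
41 kt ≥ 30 kt ⇒ rapid intensification.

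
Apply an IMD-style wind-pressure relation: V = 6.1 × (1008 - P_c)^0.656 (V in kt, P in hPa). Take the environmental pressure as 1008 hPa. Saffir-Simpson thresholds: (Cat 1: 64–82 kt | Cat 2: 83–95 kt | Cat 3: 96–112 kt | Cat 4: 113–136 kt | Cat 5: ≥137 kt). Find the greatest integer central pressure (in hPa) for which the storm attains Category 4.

Category 4 begins at V = 113 kt.
Required ΔP = (113/6.1)^(1/0.656) = 18.525^1.524 ≈ 85.61 hPa.
P_c ≤ 1008 − 85.61 = 922.39, so the highest integer P_c is 922 hPa.

922 hPa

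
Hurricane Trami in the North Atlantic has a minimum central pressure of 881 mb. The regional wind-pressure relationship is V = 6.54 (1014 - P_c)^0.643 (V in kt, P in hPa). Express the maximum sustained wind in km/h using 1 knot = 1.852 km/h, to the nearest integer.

281 km/h

ΔP = 1014 − 881 = 133 mb.
V ≈ 6.54 × 133^0.643 = 6.54 × 23.208 ≈ 151.780 kt.
151.780 × 1.852 ≈ 281.10 km/h → 281 km/h.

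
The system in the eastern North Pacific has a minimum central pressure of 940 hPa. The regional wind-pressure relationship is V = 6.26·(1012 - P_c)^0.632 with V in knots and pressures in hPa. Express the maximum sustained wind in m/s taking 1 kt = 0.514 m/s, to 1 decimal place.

ΔP = 1012 − 940 = 72 hPa.
V ≈ 6.26 × 72^0.632 = 6.26 × 14.922 ≈ 93.413 kt.
93.413 × 0.514 ≈ 48.01 m/s → 48.0 m/s.

48.0 m/s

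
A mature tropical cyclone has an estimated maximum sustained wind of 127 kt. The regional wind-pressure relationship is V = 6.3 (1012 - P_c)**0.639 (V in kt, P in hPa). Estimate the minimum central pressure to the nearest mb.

902 mb

ΔP = (V / 6.3)^(1/0.639) = (127/6.3)^1.565.
127/6.3 = 20.159; 20.159^1.565 ≈ 110.01 mb.
P_c = 1012 − 110.01 = 901.99 ≈ 902 mb.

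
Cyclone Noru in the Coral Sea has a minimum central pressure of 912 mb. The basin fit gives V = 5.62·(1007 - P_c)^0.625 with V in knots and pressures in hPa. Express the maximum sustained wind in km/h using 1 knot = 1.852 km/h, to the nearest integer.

179 km/h

ΔP = 1007 − 912 = 95 mb.
V ≈ 5.62 × 95^0.625 = 5.62 × 17.222 ≈ 96.786 kt.
96.786 × 1.852 ≈ 179.25 km/h → 179 km/h.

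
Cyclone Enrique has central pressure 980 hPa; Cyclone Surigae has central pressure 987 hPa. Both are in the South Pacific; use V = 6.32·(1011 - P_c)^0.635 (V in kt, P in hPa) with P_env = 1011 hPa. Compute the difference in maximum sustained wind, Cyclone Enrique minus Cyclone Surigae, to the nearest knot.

Cyclone Enrique: ΔP = 31; V ≈ 6.32 × 31^0.635 ≈ 55.94 kt.
Cyclone Surigae: ΔP = 24; V ≈ 6.32 × 24^0.635 ≈ 47.55 kt.
Difference ≈ 55.94 − 47.55 = 8.39 → 8 kt.

8 kt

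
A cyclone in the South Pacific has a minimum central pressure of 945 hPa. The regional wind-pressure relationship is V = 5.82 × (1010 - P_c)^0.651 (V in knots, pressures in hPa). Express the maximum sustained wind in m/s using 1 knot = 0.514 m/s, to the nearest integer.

45 m/s

ΔP = 1010 − 945 = 65 hPa.
V ≈ 5.82 × 65^0.651 = 5.82 × 15.143 ≈ 88.131 kt.
88.131 × 0.514 ≈ 45.30 m/s → 45 m/s.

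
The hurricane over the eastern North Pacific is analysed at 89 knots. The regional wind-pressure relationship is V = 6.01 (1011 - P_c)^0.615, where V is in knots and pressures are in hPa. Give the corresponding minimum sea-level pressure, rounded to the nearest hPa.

931 hPa

ΔP = (V / 6.01)^(1/0.615) = (89/6.01)^1.626.
89/6.01 = 14.809; 14.809^1.626 ≈ 80.03 hPa.
P_c = 1011 − 80.03 = 930.97 ≈ 931 hPa.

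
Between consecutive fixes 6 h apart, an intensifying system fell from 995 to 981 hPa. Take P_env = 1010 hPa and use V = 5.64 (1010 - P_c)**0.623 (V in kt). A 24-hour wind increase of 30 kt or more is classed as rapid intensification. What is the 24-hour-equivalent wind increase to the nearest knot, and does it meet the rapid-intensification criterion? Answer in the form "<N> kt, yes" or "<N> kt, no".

V₁: ΔP = 15, V ≈ 5.64 × 15^0.623 ≈ 30.48 kt.
V₂: ΔP = 29, V ≈ 5.64 × 29^0.623 ≈ 45.96 kt.
ΔV over 6 h = 15.48 kt → 24 h equivalent = 15.48 × 24/6 ≈ 61.92 kt.
62 kt ≥ 30 kt ⇒ rapid intensification.

62 kt, yes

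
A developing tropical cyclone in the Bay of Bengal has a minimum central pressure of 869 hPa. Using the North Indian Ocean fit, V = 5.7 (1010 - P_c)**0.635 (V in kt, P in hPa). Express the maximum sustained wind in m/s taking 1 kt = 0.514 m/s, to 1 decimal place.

67.9 m/s

ΔP = 1010 − 869 = 141 hPa.
V ≈ 5.7 × 141^0.635 = 5.7 × 23.161 ≈ 132.017 kt.
132.017 × 0.514 ≈ 67.86 m/s → 67.9 m/s.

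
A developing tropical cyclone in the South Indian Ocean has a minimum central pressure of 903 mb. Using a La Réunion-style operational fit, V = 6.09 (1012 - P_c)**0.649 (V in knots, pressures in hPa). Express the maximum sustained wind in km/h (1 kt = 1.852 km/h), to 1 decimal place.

ΔP = 1012 − 903 = 109 mb.
V ≈ 6.09 × 109^0.649 = 6.09 × 21.003 ≈ 127.911 kt.
127.911 × 1.852 ≈ 236.89 km/h → 236.9 km/h.

236.9 km/h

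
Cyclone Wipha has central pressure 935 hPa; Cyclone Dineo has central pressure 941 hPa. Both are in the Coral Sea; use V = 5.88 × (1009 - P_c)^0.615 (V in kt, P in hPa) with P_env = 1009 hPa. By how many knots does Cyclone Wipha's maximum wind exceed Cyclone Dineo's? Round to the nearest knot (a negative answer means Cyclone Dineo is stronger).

Cyclone Wipha: ΔP = 74; V ≈ 5.88 × 74^0.615 ≈ 82.98 kt.
Cyclone Dineo: ΔP = 68; V ≈ 5.88 × 68^0.615 ≈ 78.77 kt.
Difference ≈ 82.98 − 78.77 = 4.21 → 4 kt.

4 kt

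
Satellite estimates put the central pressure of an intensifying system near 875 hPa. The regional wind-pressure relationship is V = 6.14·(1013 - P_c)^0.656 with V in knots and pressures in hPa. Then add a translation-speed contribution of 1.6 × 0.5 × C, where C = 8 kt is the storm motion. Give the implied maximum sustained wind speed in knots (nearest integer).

ΔP = 1013 − 875 = 138 hPa.
138^0.656 ≈ 25.337.
V ≈ 6.14 × 25.337 ≈ 155.6 kt.
Translation term: 1.6 × 0.5 × 8 = 6.4 kt.
Corrected V ≈ 162 kt → 162 kt.

162 kt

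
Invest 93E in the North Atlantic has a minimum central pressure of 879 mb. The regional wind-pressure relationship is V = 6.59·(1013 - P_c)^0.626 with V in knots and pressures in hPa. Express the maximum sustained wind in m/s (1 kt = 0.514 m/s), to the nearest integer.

73 m/s

ΔP = 1013 − 879 = 134 mb.
V ≈ 6.59 × 134^0.626 = 6.59 × 21.457 ≈ 141.401 kt.
141.401 × 0.514 ≈ 72.68 m/s → 73 m/s.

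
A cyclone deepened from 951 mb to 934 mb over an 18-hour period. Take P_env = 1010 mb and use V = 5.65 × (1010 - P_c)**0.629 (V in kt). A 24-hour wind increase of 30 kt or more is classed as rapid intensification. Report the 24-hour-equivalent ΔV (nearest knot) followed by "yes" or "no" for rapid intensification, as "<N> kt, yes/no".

V₁: ΔP = 59, V ≈ 5.65 × 59^0.629 ≈ 73.44 kt.
V₂: ΔP = 76, V ≈ 5.65 × 76^0.629 ≈ 86.12 kt.
ΔV over 18 h = 12.68 kt → 24 h equivalent = 12.68 × 24/18 ≈ 16.91 kt.
17 kt < 30 kt ⇒ not rapid intensification.

17 kt, no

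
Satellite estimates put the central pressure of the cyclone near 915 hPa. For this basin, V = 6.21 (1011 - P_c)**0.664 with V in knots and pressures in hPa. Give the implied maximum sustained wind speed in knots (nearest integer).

ΔP = 1011 − 915 = 96 hPa.
96^0.664 ≈ 20.712.
V ≈ 6.21 × 20.712 ≈ 128.6 kt.

129 kt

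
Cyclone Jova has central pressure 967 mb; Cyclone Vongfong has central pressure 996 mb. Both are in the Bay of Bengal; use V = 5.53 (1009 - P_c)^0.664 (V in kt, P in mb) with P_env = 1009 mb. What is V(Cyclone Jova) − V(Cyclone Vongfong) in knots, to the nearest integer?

Cyclone Jova: ΔP = 42; V ≈ 5.53 × 42^0.664 ≈ 66.15 kt.
Cyclone Vongfong: ΔP = 13; V ≈ 5.53 × 13^0.664 ≈ 30.37 kt.
Difference ≈ 66.15 − 30.37 = 35.78 → 36 kt.

36 kt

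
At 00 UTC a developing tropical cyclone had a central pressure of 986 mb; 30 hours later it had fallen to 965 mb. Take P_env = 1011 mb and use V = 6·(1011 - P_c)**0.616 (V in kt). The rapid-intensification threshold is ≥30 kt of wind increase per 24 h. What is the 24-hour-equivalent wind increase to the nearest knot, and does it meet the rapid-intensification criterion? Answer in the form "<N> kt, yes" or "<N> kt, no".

16 kt, no

V₁: ΔP = 25, V ≈ 6 × 25^0.616 ≈ 43.58 kt.
V₂: ΔP = 46, V ≈ 6 × 46^0.616 ≈ 63.45 kt.
ΔV over 30 h = 19.87 kt → 24 h equivalent = 19.87 × 24/30 ≈ 15.90 kt.
16 kt < 30 kt ⇒ not rapid intensification.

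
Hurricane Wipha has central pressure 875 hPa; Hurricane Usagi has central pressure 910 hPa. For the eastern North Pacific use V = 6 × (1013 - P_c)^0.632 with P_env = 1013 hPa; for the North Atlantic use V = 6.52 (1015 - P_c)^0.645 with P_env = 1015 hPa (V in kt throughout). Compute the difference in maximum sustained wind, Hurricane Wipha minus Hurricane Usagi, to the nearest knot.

Hurricane Wipha: ΔP = 138; V ≈ 6 × 138^0.632 ≈ 135.07 kt.
Hurricane Usagi: ΔP = 105; V ≈ 6.52 × 105^0.645 ≈ 131.19 kt.
Difference ≈ 135.07 − 131.19 = 3.88 → 4 kt.

4 kt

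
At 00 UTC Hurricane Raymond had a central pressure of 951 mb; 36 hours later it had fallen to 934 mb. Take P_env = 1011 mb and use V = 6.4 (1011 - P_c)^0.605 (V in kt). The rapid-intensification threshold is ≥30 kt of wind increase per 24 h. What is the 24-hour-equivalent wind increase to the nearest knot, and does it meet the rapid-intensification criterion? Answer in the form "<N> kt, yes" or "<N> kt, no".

V₁: ΔP = 60, V ≈ 6.4 × 60^0.605 ≈ 76.20 kt.
V₂: ΔP = 77, V ≈ 6.4 × 77^0.605 ≈ 88.61 kt.
ΔV over 36 h = 12.41 kt → 24 h equivalent = 12.41 × 24/36 ≈ 8.27 kt.
8 kt < 30 kt ⇒ not rapid intensification.

8 kt, no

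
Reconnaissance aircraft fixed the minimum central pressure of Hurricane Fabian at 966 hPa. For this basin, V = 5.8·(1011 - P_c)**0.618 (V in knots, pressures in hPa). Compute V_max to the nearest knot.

61 kt

ΔP = 1011 − 966 = 45 hPa.
45^0.618 ≈ 10.512.
V ≈ 5.8 × 10.512 ≈ 61.0 kt.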